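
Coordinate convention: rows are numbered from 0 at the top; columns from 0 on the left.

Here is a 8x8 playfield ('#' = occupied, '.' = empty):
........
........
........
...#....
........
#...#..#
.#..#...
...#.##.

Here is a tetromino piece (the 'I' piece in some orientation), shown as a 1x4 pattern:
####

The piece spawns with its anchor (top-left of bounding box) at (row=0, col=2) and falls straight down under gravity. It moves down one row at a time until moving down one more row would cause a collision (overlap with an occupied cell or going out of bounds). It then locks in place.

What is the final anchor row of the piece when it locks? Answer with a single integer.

Spawn at (row=0, col=2). Try each row:
  row 0: fits
  row 1: fits
  row 2: fits
  row 3: blocked -> lock at row 2

Answer: 2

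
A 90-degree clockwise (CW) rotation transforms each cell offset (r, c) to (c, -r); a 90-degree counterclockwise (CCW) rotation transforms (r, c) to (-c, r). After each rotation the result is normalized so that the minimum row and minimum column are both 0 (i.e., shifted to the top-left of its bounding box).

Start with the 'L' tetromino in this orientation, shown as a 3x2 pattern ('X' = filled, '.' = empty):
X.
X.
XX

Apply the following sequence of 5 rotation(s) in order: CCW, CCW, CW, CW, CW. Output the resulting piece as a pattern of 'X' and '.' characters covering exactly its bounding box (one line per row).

Answer: XXX
X..

Derivation:
Start:
X.
X.
XX
After rotation 1 (CCW):
..X
XXX
After rotation 2 (CCW):
XX
.X
.X
After rotation 3 (CW):
..X
XXX
After rotation 4 (CW):
X.
X.
XX
After rotation 5 (CW):
XXX
X..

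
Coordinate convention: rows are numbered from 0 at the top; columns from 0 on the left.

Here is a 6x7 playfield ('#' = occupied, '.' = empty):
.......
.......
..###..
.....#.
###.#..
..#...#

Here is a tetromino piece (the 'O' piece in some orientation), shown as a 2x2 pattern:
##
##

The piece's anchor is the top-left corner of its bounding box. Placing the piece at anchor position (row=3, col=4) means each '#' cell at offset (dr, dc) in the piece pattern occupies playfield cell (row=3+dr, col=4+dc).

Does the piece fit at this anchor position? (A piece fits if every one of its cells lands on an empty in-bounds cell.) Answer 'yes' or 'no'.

Check each piece cell at anchor (3, 4):
  offset (0,0) -> (3,4): empty -> OK
  offset (0,1) -> (3,5): occupied ('#') -> FAIL
  offset (1,0) -> (4,4): occupied ('#') -> FAIL
  offset (1,1) -> (4,5): empty -> OK
All cells valid: no

Answer: no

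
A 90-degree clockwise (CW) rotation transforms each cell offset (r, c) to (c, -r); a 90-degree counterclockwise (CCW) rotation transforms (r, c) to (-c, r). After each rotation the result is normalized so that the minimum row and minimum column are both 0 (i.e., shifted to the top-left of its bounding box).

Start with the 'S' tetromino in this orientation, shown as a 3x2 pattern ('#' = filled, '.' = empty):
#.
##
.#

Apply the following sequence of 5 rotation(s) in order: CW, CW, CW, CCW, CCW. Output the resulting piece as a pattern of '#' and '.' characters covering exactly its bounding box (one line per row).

Start:
#.
##
.#
After rotation 1 (CW):
.##
##.
After rotation 2 (CW):
#.
##
.#
After rotation 3 (CW):
.##
##.
After rotation 4 (CCW):
#.
##
.#
After rotation 5 (CCW):
.##
##.

Answer: .##
##.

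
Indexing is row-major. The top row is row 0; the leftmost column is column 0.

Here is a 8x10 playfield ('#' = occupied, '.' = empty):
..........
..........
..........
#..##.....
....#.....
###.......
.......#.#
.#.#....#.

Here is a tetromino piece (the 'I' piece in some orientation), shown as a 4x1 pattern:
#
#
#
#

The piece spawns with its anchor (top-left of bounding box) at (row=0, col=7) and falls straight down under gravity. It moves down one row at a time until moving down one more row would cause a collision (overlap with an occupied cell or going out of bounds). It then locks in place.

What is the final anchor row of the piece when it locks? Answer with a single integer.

Spawn at (row=0, col=7). Try each row:
  row 0: fits
  row 1: fits
  row 2: fits
  row 3: blocked -> lock at row 2

Answer: 2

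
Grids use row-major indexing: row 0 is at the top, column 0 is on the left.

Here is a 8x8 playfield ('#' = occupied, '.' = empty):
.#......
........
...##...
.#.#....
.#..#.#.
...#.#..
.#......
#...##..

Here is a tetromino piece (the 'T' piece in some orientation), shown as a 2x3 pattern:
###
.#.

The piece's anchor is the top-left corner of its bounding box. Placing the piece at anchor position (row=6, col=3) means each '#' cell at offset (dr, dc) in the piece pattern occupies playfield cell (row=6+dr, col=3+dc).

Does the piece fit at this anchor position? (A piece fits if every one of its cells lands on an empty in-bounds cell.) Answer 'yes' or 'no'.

Answer: no

Derivation:
Check each piece cell at anchor (6, 3):
  offset (0,0) -> (6,3): empty -> OK
  offset (0,1) -> (6,4): empty -> OK
  offset (0,2) -> (6,5): empty -> OK
  offset (1,1) -> (7,4): occupied ('#') -> FAIL
All cells valid: no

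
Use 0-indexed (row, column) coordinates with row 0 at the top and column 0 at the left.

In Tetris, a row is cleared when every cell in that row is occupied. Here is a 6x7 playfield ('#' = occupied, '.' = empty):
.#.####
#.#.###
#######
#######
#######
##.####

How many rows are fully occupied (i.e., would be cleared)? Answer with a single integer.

Answer: 3

Derivation:
Check each row:
  row 0: 2 empty cells -> not full
  row 1: 2 empty cells -> not full
  row 2: 0 empty cells -> FULL (clear)
  row 3: 0 empty cells -> FULL (clear)
  row 4: 0 empty cells -> FULL (clear)
  row 5: 1 empty cell -> not full
Total rows cleared: 3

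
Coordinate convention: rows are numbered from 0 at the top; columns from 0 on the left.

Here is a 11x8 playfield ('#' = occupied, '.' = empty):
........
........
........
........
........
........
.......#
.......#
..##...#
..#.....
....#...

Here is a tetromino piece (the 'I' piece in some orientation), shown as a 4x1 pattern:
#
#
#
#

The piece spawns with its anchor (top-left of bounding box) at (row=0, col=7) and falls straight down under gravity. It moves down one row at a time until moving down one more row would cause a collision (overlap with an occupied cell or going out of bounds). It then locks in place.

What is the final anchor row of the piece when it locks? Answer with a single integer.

Answer: 2

Derivation:
Spawn at (row=0, col=7). Try each row:
  row 0: fits
  row 1: fits
  row 2: fits
  row 3: blocked -> lock at row 2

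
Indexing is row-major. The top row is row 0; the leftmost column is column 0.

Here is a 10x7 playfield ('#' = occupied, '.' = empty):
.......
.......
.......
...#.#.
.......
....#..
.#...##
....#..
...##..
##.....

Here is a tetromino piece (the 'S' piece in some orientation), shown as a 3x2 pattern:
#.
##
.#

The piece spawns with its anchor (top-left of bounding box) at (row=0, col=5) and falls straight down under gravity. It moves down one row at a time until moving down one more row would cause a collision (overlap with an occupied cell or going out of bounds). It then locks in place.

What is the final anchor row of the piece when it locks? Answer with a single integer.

Spawn at (row=0, col=5). Try each row:
  row 0: fits
  row 1: fits
  row 2: blocked -> lock at row 1

Answer: 1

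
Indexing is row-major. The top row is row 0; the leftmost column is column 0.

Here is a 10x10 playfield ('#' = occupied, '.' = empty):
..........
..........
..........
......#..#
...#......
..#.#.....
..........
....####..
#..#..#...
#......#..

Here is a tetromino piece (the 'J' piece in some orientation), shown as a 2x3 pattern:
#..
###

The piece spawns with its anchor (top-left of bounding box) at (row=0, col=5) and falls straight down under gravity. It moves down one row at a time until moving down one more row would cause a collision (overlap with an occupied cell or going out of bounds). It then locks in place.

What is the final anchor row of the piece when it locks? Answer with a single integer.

Answer: 1

Derivation:
Spawn at (row=0, col=5). Try each row:
  row 0: fits
  row 1: fits
  row 2: blocked -> lock at row 1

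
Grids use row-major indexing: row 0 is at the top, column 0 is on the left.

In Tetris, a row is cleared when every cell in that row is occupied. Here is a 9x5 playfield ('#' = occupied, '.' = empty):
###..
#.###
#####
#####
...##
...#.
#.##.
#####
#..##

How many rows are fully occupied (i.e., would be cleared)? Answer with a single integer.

Check each row:
  row 0: 2 empty cells -> not full
  row 1: 1 empty cell -> not full
  row 2: 0 empty cells -> FULL (clear)
  row 3: 0 empty cells -> FULL (clear)
  row 4: 3 empty cells -> not full
  row 5: 4 empty cells -> not full
  row 6: 2 empty cells -> not full
  row 7: 0 empty cells -> FULL (clear)
  row 8: 2 empty cells -> not full
Total rows cleared: 3

Answer: 3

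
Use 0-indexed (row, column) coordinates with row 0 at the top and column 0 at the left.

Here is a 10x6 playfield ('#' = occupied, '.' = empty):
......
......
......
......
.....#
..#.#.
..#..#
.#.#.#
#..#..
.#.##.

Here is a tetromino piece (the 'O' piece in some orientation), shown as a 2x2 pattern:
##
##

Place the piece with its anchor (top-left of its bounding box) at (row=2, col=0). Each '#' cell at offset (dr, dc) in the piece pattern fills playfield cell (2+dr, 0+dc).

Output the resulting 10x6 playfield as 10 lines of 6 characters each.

Fill (2+0,0+0) = (2,0)
Fill (2+0,0+1) = (2,1)
Fill (2+1,0+0) = (3,0)
Fill (2+1,0+1) = (3,1)

Answer: ......
......
##....
##....
.....#
..#.#.
..#..#
.#.#.#
#..#..
.#.##.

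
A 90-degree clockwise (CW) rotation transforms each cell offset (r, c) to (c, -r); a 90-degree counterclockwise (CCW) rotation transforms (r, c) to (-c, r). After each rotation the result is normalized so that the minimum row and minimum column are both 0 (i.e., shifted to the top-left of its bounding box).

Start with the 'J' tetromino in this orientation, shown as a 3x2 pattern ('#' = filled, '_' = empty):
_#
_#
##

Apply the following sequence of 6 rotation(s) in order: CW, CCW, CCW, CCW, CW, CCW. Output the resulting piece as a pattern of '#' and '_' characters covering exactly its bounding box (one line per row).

Start:
_#
_#
##
After rotation 1 (CW):
#__
###
After rotation 2 (CCW):
_#
_#
##
After rotation 3 (CCW):
###
__#
After rotation 4 (CCW):
##
#_
#_
After rotation 5 (CW):
###
__#
After rotation 6 (CCW):
##
#_
#_

Answer: ##
#_
#_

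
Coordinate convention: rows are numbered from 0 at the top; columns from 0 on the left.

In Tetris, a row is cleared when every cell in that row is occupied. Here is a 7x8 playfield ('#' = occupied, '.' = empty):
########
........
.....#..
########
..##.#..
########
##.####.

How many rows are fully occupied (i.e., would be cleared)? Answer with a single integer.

Answer: 3

Derivation:
Check each row:
  row 0: 0 empty cells -> FULL (clear)
  row 1: 8 empty cells -> not full
  row 2: 7 empty cells -> not full
  row 3: 0 empty cells -> FULL (clear)
  row 4: 5 empty cells -> not full
  row 5: 0 empty cells -> FULL (clear)
  row 6: 2 empty cells -> not full
Total rows cleared: 3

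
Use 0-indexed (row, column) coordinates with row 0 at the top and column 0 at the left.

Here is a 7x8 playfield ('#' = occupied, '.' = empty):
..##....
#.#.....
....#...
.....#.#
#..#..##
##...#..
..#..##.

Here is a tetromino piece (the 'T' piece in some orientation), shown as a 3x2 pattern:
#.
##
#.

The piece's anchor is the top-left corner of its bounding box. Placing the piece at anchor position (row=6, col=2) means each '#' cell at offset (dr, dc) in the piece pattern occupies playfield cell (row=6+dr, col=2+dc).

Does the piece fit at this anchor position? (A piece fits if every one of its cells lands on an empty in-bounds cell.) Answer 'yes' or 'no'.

Check each piece cell at anchor (6, 2):
  offset (0,0) -> (6,2): occupied ('#') -> FAIL
  offset (1,0) -> (7,2): out of bounds -> FAIL
  offset (1,1) -> (7,3): out of bounds -> FAIL
  offset (2,0) -> (8,2): out of bounds -> FAIL
All cells valid: no

Answer: no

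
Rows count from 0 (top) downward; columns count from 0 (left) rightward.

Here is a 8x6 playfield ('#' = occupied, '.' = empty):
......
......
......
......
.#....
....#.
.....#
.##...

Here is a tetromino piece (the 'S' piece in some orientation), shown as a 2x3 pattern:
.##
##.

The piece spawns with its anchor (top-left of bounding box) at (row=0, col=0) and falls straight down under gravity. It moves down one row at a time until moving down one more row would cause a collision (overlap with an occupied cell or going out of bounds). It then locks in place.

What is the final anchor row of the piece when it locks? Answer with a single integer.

Answer: 2

Derivation:
Spawn at (row=0, col=0). Try each row:
  row 0: fits
  row 1: fits
  row 2: fits
  row 3: blocked -> lock at row 2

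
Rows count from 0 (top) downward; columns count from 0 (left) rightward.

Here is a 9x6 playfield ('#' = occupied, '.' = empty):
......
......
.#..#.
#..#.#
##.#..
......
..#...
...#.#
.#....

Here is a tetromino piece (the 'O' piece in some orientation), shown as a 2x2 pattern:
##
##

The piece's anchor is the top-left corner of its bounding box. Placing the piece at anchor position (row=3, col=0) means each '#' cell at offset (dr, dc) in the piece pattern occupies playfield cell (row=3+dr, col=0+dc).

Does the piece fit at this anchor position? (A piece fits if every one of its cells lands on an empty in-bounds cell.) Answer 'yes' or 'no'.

Check each piece cell at anchor (3, 0):
  offset (0,0) -> (3,0): occupied ('#') -> FAIL
  offset (0,1) -> (3,1): empty -> OK
  offset (1,0) -> (4,0): occupied ('#') -> FAIL
  offset (1,1) -> (4,1): occupied ('#') -> FAIL
All cells valid: no

Answer: no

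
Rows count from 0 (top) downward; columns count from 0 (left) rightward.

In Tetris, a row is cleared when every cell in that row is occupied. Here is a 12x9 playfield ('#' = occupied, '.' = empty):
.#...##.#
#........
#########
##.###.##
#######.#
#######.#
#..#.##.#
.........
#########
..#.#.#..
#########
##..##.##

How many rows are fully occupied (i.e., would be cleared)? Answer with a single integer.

Check each row:
  row 0: 5 empty cells -> not full
  row 1: 8 empty cells -> not full
  row 2: 0 empty cells -> FULL (clear)
  row 3: 2 empty cells -> not full
  row 4: 1 empty cell -> not full
  row 5: 1 empty cell -> not full
  row 6: 4 empty cells -> not full
  row 7: 9 empty cells -> not full
  row 8: 0 empty cells -> FULL (clear)
  row 9: 6 empty cells -> not full
  row 10: 0 empty cells -> FULL (clear)
  row 11: 3 empty cells -> not full
Total rows cleared: 3

Answer: 3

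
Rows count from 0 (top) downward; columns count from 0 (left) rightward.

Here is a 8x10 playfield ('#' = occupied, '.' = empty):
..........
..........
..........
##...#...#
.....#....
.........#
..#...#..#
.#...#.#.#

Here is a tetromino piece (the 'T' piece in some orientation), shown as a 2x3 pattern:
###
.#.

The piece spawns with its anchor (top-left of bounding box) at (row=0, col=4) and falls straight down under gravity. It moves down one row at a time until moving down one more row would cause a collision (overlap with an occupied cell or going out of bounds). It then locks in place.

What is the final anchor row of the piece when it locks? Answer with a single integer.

Spawn at (row=0, col=4). Try each row:
  row 0: fits
  row 1: fits
  row 2: blocked -> lock at row 1

Answer: 1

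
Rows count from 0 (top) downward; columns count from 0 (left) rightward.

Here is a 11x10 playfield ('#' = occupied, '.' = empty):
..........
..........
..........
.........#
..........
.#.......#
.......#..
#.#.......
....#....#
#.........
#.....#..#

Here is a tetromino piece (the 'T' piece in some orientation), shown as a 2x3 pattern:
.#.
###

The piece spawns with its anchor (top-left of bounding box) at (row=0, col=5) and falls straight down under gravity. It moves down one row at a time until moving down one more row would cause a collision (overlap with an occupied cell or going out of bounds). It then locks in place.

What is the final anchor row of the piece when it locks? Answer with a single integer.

Spawn at (row=0, col=5). Try each row:
  row 0: fits
  row 1: fits
  row 2: fits
  row 3: fits
  row 4: fits
  row 5: blocked -> lock at row 4

Answer: 4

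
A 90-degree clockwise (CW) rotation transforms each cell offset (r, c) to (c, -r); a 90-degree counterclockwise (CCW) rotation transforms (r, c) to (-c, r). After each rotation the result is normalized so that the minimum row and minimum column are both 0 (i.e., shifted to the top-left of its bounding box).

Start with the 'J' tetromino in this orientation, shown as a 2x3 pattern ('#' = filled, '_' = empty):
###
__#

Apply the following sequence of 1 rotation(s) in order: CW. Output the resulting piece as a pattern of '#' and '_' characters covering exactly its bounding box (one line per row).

Start:
###
__#
After rotation 1 (CW):
_#
_#
##

Answer: _#
_#
##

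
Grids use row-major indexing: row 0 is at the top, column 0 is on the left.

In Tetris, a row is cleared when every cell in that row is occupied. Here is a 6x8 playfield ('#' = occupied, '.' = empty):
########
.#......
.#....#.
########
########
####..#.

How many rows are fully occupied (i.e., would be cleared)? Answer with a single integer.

Answer: 3

Derivation:
Check each row:
  row 0: 0 empty cells -> FULL (clear)
  row 1: 7 empty cells -> not full
  row 2: 6 empty cells -> not full
  row 3: 0 empty cells -> FULL (clear)
  row 4: 0 empty cells -> FULL (clear)
  row 5: 3 empty cells -> not full
Total rows cleared: 3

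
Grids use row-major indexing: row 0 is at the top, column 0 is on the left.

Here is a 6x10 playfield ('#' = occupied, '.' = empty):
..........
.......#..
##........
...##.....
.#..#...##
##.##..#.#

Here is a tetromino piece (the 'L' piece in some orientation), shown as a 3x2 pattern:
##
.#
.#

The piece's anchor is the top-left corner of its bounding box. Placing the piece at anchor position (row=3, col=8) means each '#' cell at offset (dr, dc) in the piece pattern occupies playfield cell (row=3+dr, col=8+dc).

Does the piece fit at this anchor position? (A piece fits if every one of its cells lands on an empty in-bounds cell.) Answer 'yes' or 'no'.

Check each piece cell at anchor (3, 8):
  offset (0,0) -> (3,8): empty -> OK
  offset (0,1) -> (3,9): empty -> OK
  offset (1,1) -> (4,9): occupied ('#') -> FAIL
  offset (2,1) -> (5,9): occupied ('#') -> FAIL
All cells valid: no

Answer: no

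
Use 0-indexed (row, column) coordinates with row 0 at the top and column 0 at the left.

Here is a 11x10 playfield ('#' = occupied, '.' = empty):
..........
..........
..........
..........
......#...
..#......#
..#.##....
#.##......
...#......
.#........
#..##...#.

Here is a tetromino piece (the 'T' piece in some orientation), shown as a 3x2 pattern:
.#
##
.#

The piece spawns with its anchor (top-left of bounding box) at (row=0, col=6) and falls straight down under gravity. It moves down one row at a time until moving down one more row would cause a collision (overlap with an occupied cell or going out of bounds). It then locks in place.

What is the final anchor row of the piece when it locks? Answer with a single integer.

Answer: 2

Derivation:
Spawn at (row=0, col=6). Try each row:
  row 0: fits
  row 1: fits
  row 2: fits
  row 3: blocked -> lock at row 2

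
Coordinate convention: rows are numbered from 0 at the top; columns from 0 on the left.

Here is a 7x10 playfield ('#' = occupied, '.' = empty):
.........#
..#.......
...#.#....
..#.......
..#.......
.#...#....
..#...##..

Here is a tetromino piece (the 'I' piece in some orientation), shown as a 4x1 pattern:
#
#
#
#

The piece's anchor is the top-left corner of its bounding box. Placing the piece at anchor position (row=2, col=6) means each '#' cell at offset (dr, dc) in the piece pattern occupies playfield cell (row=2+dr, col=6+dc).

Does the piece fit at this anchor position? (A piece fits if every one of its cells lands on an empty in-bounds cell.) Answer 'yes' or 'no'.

Answer: yes

Derivation:
Check each piece cell at anchor (2, 6):
  offset (0,0) -> (2,6): empty -> OK
  offset (1,0) -> (3,6): empty -> OK
  offset (2,0) -> (4,6): empty -> OK
  offset (3,0) -> (5,6): empty -> OK
All cells valid: yes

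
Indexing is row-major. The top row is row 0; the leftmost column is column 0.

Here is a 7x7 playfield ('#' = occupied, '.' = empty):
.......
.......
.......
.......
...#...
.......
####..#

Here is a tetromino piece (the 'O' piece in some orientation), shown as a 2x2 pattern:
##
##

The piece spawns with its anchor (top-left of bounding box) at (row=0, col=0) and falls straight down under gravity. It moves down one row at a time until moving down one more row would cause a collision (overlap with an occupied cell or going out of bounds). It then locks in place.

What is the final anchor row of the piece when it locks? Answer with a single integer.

Answer: 4

Derivation:
Spawn at (row=0, col=0). Try each row:
  row 0: fits
  row 1: fits
  row 2: fits
  row 3: fits
  row 4: fits
  row 5: blocked -> lock at row 4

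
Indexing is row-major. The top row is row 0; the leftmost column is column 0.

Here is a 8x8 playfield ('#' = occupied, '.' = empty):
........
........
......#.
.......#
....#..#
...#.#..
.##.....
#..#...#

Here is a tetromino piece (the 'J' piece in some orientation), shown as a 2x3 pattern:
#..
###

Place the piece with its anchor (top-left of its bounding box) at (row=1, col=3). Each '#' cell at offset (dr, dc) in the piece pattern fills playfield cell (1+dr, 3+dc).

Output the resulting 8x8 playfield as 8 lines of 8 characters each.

Fill (1+0,3+0) = (1,3)
Fill (1+1,3+0) = (2,3)
Fill (1+1,3+1) = (2,4)
Fill (1+1,3+2) = (2,5)

Answer: ........
...#....
...####.
.......#
....#..#
...#.#..
.##.....
#..#...#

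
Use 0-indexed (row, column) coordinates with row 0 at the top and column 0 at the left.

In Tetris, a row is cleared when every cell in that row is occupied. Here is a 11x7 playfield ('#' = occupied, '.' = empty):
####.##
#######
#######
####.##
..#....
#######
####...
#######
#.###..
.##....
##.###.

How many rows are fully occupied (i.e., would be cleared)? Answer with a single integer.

Answer: 4

Derivation:
Check each row:
  row 0: 1 empty cell -> not full
  row 1: 0 empty cells -> FULL (clear)
  row 2: 0 empty cells -> FULL (clear)
  row 3: 1 empty cell -> not full
  row 4: 6 empty cells -> not full
  row 5: 0 empty cells -> FULL (clear)
  row 6: 3 empty cells -> not full
  row 7: 0 empty cells -> FULL (clear)
  row 8: 3 empty cells -> not full
  row 9: 5 empty cells -> not full
  row 10: 2 empty cells -> not full
Total rows cleared: 4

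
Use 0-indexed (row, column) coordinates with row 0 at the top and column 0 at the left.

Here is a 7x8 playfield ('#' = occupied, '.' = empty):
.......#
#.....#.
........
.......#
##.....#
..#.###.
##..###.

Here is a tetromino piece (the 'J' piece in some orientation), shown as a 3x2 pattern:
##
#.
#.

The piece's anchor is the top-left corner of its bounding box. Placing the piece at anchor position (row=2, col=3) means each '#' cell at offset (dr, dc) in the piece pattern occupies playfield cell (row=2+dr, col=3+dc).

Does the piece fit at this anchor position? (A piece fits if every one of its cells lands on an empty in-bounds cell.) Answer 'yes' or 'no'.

Answer: yes

Derivation:
Check each piece cell at anchor (2, 3):
  offset (0,0) -> (2,3): empty -> OK
  offset (0,1) -> (2,4): empty -> OK
  offset (1,0) -> (3,3): empty -> OK
  offset (2,0) -> (4,3): empty -> OK
All cells valid: yes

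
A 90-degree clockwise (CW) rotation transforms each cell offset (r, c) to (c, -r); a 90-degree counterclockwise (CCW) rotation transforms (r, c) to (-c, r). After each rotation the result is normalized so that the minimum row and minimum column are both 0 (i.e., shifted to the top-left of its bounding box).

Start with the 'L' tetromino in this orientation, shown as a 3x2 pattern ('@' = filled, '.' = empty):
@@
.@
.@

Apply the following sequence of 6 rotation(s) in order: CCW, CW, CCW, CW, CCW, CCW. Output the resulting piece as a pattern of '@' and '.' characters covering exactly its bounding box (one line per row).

Start:
@@
.@
.@
After rotation 1 (CCW):
@@@
@..
After rotation 2 (CW):
@@
.@
.@
After rotation 3 (CCW):
@@@
@..
After rotation 4 (CW):
@@
.@
.@
After rotation 5 (CCW):
@@@
@..
After rotation 6 (CCW):
@.
@.
@@

Answer: @.
@.
@@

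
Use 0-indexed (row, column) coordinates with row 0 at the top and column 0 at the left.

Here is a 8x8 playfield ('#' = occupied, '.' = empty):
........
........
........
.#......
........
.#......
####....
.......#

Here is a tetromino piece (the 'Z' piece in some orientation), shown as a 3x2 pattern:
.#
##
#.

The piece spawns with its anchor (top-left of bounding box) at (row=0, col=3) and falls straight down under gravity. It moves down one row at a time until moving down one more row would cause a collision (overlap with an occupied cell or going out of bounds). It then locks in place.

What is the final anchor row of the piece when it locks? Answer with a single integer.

Answer: 3

Derivation:
Spawn at (row=0, col=3). Try each row:
  row 0: fits
  row 1: fits
  row 2: fits
  row 3: fits
  row 4: blocked -> lock at row 3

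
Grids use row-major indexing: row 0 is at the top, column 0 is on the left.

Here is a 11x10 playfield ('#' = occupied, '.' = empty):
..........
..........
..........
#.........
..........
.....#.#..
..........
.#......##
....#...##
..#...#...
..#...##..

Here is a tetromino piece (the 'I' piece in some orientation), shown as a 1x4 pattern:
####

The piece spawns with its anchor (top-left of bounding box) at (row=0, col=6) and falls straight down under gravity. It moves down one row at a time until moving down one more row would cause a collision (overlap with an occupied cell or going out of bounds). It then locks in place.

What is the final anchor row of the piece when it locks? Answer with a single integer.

Spawn at (row=0, col=6). Try each row:
  row 0: fits
  row 1: fits
  row 2: fits
  row 3: fits
  row 4: fits
  row 5: blocked -> lock at row 4

Answer: 4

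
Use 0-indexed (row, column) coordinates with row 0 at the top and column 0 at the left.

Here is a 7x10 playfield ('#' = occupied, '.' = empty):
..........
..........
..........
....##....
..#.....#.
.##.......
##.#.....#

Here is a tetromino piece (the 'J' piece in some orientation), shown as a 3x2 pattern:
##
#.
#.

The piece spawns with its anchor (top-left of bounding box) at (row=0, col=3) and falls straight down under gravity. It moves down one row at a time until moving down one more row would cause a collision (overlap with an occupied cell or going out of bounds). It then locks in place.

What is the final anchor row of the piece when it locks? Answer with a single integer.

Spawn at (row=0, col=3). Try each row:
  row 0: fits
  row 1: fits
  row 2: fits
  row 3: blocked -> lock at row 2

Answer: 2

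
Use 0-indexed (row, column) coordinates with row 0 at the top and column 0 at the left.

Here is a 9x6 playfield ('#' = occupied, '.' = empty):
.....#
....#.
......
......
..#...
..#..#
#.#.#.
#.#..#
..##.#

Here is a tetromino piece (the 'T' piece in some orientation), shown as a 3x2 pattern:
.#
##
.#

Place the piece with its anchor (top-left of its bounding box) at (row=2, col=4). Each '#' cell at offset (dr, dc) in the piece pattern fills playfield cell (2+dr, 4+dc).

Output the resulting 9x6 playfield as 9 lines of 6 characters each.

Answer: .....#
....#.
.....#
....##
..#..#
..#..#
#.#.#.
#.#..#
..##.#

Derivation:
Fill (2+0,4+1) = (2,5)
Fill (2+1,4+0) = (3,4)
Fill (2+1,4+1) = (3,5)
Fill (2+2,4+1) = (4,5)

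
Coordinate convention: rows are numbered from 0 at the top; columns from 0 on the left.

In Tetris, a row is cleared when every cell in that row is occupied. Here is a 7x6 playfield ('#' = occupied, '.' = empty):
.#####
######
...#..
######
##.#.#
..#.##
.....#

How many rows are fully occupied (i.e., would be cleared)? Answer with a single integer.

Check each row:
  row 0: 1 empty cell -> not full
  row 1: 0 empty cells -> FULL (clear)
  row 2: 5 empty cells -> not full
  row 3: 0 empty cells -> FULL (clear)
  row 4: 2 empty cells -> not full
  row 5: 3 empty cells -> not full
  row 6: 5 empty cells -> not full
Total rows cleared: 2

Answer: 2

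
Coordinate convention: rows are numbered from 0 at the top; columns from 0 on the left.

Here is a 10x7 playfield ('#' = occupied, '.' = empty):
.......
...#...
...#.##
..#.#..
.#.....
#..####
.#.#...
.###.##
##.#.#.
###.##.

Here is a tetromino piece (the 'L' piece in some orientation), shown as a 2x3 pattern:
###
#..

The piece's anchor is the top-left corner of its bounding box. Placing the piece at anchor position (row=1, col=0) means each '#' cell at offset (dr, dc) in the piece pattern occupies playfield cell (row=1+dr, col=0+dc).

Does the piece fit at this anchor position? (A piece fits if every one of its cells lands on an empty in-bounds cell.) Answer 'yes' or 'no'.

Check each piece cell at anchor (1, 0):
  offset (0,0) -> (1,0): empty -> OK
  offset (0,1) -> (1,1): empty -> OK
  offset (0,2) -> (1,2): empty -> OK
  offset (1,0) -> (2,0): empty -> OK
All cells valid: yes

Answer: yes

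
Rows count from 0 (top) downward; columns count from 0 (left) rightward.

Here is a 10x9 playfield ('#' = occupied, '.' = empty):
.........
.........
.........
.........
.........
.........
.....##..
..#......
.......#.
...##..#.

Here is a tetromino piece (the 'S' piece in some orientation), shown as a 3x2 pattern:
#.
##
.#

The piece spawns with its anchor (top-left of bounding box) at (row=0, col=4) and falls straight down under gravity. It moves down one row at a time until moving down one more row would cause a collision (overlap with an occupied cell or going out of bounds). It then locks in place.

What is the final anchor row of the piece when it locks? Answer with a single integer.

Answer: 3

Derivation:
Spawn at (row=0, col=4). Try each row:
  row 0: fits
  row 1: fits
  row 2: fits
  row 3: fits
  row 4: blocked -> lock at row 3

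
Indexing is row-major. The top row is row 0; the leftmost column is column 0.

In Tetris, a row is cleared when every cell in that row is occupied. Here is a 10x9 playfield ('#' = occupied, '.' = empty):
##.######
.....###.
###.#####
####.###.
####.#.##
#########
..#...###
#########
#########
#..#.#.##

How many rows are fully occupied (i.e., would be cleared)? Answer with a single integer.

Answer: 3

Derivation:
Check each row:
  row 0: 1 empty cell -> not full
  row 1: 6 empty cells -> not full
  row 2: 1 empty cell -> not full
  row 3: 2 empty cells -> not full
  row 4: 2 empty cells -> not full
  row 5: 0 empty cells -> FULL (clear)
  row 6: 5 empty cells -> not full
  row 7: 0 empty cells -> FULL (clear)
  row 8: 0 empty cells -> FULL (clear)
  row 9: 4 empty cells -> not full
Total rows cleared: 3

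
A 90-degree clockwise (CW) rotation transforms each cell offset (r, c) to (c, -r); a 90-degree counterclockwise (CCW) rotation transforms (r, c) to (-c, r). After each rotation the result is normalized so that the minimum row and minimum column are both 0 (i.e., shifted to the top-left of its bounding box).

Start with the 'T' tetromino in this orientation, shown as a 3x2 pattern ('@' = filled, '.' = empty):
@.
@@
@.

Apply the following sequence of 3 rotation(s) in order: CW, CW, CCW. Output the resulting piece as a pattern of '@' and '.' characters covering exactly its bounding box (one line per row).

Start:
@.
@@
@.
After rotation 1 (CW):
@@@
.@.
After rotation 2 (CW):
.@
@@
.@
After rotation 3 (CCW):
@@@
.@.

Answer: @@@
.@.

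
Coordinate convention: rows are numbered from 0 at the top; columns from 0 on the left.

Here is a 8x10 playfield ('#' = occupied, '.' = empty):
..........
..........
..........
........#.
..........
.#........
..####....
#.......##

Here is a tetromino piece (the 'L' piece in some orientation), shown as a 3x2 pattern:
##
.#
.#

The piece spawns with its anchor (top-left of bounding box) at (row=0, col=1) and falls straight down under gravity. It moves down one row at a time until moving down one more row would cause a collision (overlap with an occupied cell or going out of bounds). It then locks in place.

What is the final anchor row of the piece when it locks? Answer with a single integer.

Answer: 3

Derivation:
Spawn at (row=0, col=1). Try each row:
  row 0: fits
  row 1: fits
  row 2: fits
  row 3: fits
  row 4: blocked -> lock at row 3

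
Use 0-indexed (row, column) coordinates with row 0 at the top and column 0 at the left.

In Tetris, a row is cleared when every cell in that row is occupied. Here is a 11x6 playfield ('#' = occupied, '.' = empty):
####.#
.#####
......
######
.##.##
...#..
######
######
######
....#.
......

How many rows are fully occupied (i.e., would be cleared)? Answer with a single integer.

Answer: 4

Derivation:
Check each row:
  row 0: 1 empty cell -> not full
  row 1: 1 empty cell -> not full
  row 2: 6 empty cells -> not full
  row 3: 0 empty cells -> FULL (clear)
  row 4: 2 empty cells -> not full
  row 5: 5 empty cells -> not full
  row 6: 0 empty cells -> FULL (clear)
  row 7: 0 empty cells -> FULL (clear)
  row 8: 0 empty cells -> FULL (clear)
  row 9: 5 empty cells -> not full
  row 10: 6 empty cells -> not full
Total rows cleared: 4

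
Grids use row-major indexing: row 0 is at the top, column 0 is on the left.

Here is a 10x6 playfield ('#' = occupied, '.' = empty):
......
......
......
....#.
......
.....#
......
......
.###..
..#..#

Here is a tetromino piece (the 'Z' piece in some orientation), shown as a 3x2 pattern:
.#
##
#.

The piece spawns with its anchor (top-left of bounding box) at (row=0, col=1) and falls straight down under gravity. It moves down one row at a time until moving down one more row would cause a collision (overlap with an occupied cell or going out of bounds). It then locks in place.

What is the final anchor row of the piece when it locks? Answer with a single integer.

Answer: 5

Derivation:
Spawn at (row=0, col=1). Try each row:
  row 0: fits
  row 1: fits
  row 2: fits
  row 3: fits
  row 4: fits
  row 5: fits
  row 6: blocked -> lock at row 5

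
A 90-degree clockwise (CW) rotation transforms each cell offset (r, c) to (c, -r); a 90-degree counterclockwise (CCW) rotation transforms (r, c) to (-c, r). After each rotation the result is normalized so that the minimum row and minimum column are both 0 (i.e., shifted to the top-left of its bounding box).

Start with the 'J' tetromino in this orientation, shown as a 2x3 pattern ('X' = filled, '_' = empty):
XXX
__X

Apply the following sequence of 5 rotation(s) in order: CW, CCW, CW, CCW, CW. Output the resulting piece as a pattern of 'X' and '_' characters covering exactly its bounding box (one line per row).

Start:
XXX
__X
After rotation 1 (CW):
_X
_X
XX
After rotation 2 (CCW):
XXX
__X
After rotation 3 (CW):
_X
_X
XX
After rotation 4 (CCW):
XXX
__X
After rotation 5 (CW):
_X
_X
XX

Answer: _X
_X
XX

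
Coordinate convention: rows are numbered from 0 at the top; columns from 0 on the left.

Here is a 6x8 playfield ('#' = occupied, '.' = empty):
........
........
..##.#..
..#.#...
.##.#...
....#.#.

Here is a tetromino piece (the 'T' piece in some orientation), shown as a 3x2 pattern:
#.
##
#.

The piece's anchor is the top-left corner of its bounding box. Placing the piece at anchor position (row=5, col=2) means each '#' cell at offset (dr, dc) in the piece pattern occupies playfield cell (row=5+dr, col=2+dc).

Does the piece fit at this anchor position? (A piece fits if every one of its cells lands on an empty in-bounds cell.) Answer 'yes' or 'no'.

Answer: no

Derivation:
Check each piece cell at anchor (5, 2):
  offset (0,0) -> (5,2): empty -> OK
  offset (1,0) -> (6,2): out of bounds -> FAIL
  offset (1,1) -> (6,3): out of bounds -> FAIL
  offset (2,0) -> (7,2): out of bounds -> FAIL
All cells valid: no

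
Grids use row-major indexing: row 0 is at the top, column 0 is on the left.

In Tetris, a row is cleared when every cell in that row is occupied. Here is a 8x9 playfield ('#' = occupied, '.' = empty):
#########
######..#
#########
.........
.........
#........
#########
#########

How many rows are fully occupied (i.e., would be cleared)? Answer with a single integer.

Check each row:
  row 0: 0 empty cells -> FULL (clear)
  row 1: 2 empty cells -> not full
  row 2: 0 empty cells -> FULL (clear)
  row 3: 9 empty cells -> not full
  row 4: 9 empty cells -> not full
  row 5: 8 empty cells -> not full
  row 6: 0 empty cells -> FULL (clear)
  row 7: 0 empty cells -> FULL (clear)
Total rows cleared: 4

Answer: 4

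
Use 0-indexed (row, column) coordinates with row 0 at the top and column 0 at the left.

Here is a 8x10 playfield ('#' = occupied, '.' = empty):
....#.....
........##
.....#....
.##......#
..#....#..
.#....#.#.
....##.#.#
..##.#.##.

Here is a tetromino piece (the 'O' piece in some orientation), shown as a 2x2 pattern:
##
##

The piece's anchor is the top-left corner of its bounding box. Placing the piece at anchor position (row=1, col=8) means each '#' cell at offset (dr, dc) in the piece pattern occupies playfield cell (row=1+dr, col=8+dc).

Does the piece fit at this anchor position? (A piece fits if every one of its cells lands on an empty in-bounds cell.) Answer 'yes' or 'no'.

Answer: no

Derivation:
Check each piece cell at anchor (1, 8):
  offset (0,0) -> (1,8): occupied ('#') -> FAIL
  offset (0,1) -> (1,9): occupied ('#') -> FAIL
  offset (1,0) -> (2,8): empty -> OK
  offset (1,1) -> (2,9): empty -> OK
All cells valid: no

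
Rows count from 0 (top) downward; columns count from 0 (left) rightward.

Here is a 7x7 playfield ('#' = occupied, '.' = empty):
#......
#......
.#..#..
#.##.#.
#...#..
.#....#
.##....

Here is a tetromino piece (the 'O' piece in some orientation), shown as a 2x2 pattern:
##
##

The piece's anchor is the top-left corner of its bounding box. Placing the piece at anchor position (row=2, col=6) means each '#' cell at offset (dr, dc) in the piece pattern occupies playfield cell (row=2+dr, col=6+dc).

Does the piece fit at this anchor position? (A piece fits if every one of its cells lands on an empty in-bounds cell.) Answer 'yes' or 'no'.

Check each piece cell at anchor (2, 6):
  offset (0,0) -> (2,6): empty -> OK
  offset (0,1) -> (2,7): out of bounds -> FAIL
  offset (1,0) -> (3,6): empty -> OK
  offset (1,1) -> (3,7): out of bounds -> FAIL
All cells valid: no

Answer: no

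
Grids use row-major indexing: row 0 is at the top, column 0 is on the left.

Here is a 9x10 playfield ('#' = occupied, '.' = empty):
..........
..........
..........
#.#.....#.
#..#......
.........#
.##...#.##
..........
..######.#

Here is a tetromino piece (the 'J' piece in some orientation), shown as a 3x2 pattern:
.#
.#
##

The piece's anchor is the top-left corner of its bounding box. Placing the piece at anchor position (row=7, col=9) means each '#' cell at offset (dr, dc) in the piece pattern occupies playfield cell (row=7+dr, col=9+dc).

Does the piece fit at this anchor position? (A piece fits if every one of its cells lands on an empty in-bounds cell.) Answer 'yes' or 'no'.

Answer: no

Derivation:
Check each piece cell at anchor (7, 9):
  offset (0,1) -> (7,10): out of bounds -> FAIL
  offset (1,1) -> (8,10): out of bounds -> FAIL
  offset (2,0) -> (9,9): out of bounds -> FAIL
  offset (2,1) -> (9,10): out of bounds -> FAIL
All cells valid: no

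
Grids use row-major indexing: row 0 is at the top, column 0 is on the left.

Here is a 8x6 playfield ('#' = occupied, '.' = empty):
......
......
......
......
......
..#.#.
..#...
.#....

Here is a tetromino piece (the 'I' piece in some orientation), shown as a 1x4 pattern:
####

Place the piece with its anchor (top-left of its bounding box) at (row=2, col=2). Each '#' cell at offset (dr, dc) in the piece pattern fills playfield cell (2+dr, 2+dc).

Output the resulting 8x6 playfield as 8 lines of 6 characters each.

Answer: ......
......
..####
......
......
..#.#.
..#...
.#....

Derivation:
Fill (2+0,2+0) = (2,2)
Fill (2+0,2+1) = (2,3)
Fill (2+0,2+2) = (2,4)
Fill (2+0,2+3) = (2,5)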